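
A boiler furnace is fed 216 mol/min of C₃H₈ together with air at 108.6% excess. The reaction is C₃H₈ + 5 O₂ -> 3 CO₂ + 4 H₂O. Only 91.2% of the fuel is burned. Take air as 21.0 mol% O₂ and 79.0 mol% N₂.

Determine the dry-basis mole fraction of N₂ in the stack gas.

0.819

Stoichiometric O₂ = 5 × 216 = 1080 mol/min; O₂ fed = 1080 × 2.086 = 2253 mol/min.
N₂ fed = 2253 × 79/21 = 8475 mol/min.
Fuel reacted = 0.912 × 216 → ξ = 197 mol/min.
Outlet (n = n₀ + ν ξ):
  C₃H₈: 216 − 1(197) = 19.01
  O₂: 2253 − 5(197) = 1268
  N₂: 8475 (inert)
  CO₂: 0 + 3(197) = 591
  H₂O: 0 + 4(197) = 788
Dry total = 10350 mol/min; y_N₂ (dry) = 8475 / 10350 = 0.8186.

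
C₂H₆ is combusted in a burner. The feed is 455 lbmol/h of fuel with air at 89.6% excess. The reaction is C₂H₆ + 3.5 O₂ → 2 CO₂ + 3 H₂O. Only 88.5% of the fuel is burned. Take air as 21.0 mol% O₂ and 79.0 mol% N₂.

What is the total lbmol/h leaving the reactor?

15000 lbmol/h

Stoichiometric O₂ = 3.5 × 455 = 1592 lbmol/h; O₂ fed = 1592 × 1.896 = 3019 lbmol/h.
N₂ fed = 3019 × 79/21 = 11360 lbmol/h.
Fuel reacted = 0.885 × 455 → ξ = 402.7 lbmol/h.
Outlet (n = n₀ + ν ξ):
  C₂H₆: 455 − 1(402.7) = 52.32
  O₂: 3019 − 3.5(402.7) = 1610
  N₂: 11360 (inert)
  CO₂: 0 + 2(402.7) = 805.4
  H₂O: 0 + 3(402.7) = 1208
Total out = 52.32 + 1610 + 11360 + 805.4 + 1208 = 15030 lbmol/h.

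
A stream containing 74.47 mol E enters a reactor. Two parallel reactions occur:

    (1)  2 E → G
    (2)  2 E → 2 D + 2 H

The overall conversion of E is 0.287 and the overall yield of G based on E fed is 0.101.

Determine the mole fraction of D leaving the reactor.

0.0864

Yield of G: 1ξ₁ / 74.47 = 0.101 → ξ₁ = 7.521 mol.
Conversion of E: 2ξ₁ + 2ξ₂ = 0.287 × 74.47 = 21.37 → ξ₂ = 3.165 mol.
Outlet amounts (n = n₀ + Σ ν·ξ):
  E: 74.47 − 2(7.521) − 2(3.165) = 53.1
  G: 0 + 1(7.521) = 7.521
  D: 0 + 2(3.165) = 6.33
  H: 0 + 2(3.165) = 6.33
Total out = 73.28 mol; y_D = 6.33 / 73.28 = 0.08638.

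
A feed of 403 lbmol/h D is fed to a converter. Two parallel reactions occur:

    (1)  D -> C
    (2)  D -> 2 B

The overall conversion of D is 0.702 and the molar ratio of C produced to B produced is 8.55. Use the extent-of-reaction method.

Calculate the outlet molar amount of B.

31.3 lbmol/h

Conversion of D: D consumed = 0.702 × 403 = 282.9 lbmol/h = 1ξ₁ + 1ξ₂.
Selectivity: 1ξ₁ / (2ξ₂) = 8.55 → ξ₁ = 17.1 ξ₂.
Substitute: (1·17.1 + 1) ξ₂ = 282.9 → ξ₂ = 15.63 lbmol/h, ξ₁ = 267.3 lbmol/h.
Outlet amounts (n = n₀ + Σ ν·ξ):
  D: 403 − 1(267.3) − 1(15.63) = 120.1
  C: 0 + 1(267.3) = 267.3
  B: 0 + 2(15.63) = 31.26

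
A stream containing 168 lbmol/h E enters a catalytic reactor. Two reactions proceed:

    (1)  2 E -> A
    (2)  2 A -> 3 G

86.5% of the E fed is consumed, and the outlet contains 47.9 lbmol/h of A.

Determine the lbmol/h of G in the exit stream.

Conversion of E: E consumed = 2ξ₁ = 0.865 × 168 → ξ₁ = 72.66 lbmol/h.
A balance: n_A = 0 + 1ξ₁ − 2ξ₂ = 47.9 → ξ₂ = (1·72.66 − 47.9)/2 = 12.38 lbmol/h.
Outlet amounts (n = n₀ + Σ ν·ξ):
  E: 168 − 2(72.66) = 22.68
  A: 0 + 1(72.66) − 2(12.38) = 47.9
  G: 0 + 3(12.38) = 37.14

37.1 lbmol/h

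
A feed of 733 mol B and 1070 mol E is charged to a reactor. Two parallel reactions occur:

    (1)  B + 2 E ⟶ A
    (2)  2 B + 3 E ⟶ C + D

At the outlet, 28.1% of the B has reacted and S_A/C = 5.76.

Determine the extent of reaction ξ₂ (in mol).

ξ₂ = 26.5 mol

Conversion of B: B consumed = 0.281 × 733 = 206 mol = 1ξ₁ + 2ξ₂.
Selectivity: 1ξ₁ / (1ξ₂) = 5.76 → ξ₁ = 5.76 ξ₂.
Substitute: (1·5.76 + 2) ξ₂ = 206 → ξ₂ = 26.54 mol, ξ₁ = 152.9 mol.
Outlet amounts (n = n₀ + Σ ν·ξ):
  B: 733 − 1(152.9) − 2(26.54) = 527
  E: 1070 − 2(152.9) − 3(26.54) = 684.6
  A: 0 + 1(152.9) = 152.9
  C: 0 + 1(26.54) = 26.54
  D: 0 + 1(26.54) = 26.54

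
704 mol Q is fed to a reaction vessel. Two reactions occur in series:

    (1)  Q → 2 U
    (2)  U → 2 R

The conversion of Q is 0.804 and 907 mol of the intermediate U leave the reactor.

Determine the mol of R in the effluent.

450 mol

Conversion of Q: Q consumed = 1ξ₁ = 0.804 × 704 → ξ₁ = 566 mol.
U balance: n_U = 0 + 2ξ₁ − 1ξ₂ = 907 → ξ₂ = (2·566 − 907)/1 = 225 mol.
Outlet amounts (n = n₀ + Σ ν·ξ):
  Q: 704 − 1(566) = 138
  U: 0 + 2(566) − 1(225) = 907
  R: 0 + 2(225) = 450.1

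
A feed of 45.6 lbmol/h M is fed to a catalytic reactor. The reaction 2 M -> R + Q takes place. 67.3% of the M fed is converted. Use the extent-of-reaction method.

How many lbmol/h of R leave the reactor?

M reacted = 0.673 × 45.6 = 30.69 lbmol/h; ν_M = −2, so ξ = 30.69/2 = 15.34 lbmol/h.
Outlet amounts (n = n₀ + ν ξ):
  M: 45.6 − 2(15.34) = 14.91
  R: 0 + 1(15.34) = 15.34
  Q: 0 + 1(15.34) = 15.34

15.3 lbmol/h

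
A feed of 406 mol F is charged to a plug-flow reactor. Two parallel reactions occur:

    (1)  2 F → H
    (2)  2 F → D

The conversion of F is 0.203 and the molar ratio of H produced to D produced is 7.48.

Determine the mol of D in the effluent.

4.86 mol

Conversion of F: F consumed = 0.203 × 406 = 82.42 mol = 2ξ₁ + 2ξ₂.
Selectivity: 1ξ₁ / (1ξ₂) = 7.48 → ξ₁ = 7.48 ξ₂.
Substitute: (2·7.48 + 2) ξ₂ = 82.42 → ξ₂ = 4.86 mol, ξ₁ = 36.35 mol.
Outlet amounts (n = n₀ + Σ ν·ξ):
  F: 406 − 2(36.35) − 2(4.86) = 323.6
  H: 0 + 1(36.35) = 36.35
  D: 0 + 1(4.86) = 4.86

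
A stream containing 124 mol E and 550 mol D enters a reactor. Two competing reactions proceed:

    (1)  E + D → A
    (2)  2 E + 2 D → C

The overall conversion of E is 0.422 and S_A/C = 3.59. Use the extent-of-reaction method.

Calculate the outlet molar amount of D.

Conversion of E: E consumed = 0.422 × 124 = 52.33 mol = 1ξ₁ + 2ξ₂.
Selectivity: 1ξ₁ / (1ξ₂) = 3.59 → ξ₁ = 3.59 ξ₂.
Substitute: (1·3.59 + 2) ξ₂ = 52.33 → ξ₂ = 9.361 mol, ξ₁ = 33.61 mol.
Outlet amounts (n = n₀ + Σ ν·ξ):
  E: 124 − 1(33.61) − 2(9.361) = 71.67
  D: 550 − 1(33.61) − 2(9.361) = 497.7
  A: 0 + 1(33.61) = 33.61
  C: 0 + 1(9.361) = 9.361

498 mol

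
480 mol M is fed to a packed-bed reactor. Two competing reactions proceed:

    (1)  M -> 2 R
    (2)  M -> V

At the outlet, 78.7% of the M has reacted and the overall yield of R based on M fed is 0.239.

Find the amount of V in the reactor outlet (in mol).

Yield of R: 2ξ₁ / 480 = 0.239 → ξ₁ = 57.36 mol.
Conversion of M: 1ξ₁ + 1ξ₂ = 0.787 × 480 = 377.8 → ξ₂ = 320.4 mol.
Outlet amounts (n = n₀ + Σ ν·ξ):
  M: 480 − 1(57.36) − 1(320.4) = 102.2
  R: 0 + 2(57.36) = 114.7
  V: 0 + 1(320.4) = 320.4

320 mol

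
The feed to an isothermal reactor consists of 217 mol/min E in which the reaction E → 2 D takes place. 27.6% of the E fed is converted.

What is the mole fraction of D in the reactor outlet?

0.433

E reacted = 0.276 × 217 = 59.89 mol/min; ν_E = −1, so ξ = 59.89/1 = 59.89 mol/min.
Outlet amounts (n = n₀ + ν ξ):
  E: 217 − 1(59.89) = 157.1
  D: 0 + 2(59.89) = 119.8
Total out = 276.9 mol/min; y_D = 119.8 / 276.9 = 0.4326.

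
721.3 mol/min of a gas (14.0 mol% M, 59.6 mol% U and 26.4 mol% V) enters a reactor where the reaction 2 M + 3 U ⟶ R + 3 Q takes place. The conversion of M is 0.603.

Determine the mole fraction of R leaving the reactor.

0.0441

M reacted = 0.603 × 101 = 60.89 mol/min; ν_M = −2, so ξ = 60.89/2 = 30.45 mol/min.
Outlet amounts (n = n₀ + ν ξ):
  M: 101 − 2(30.45) = 40.09
  U: 429.9 − 3(30.45) = 338.6
  R: 0 + 1(30.45) = 30.45
  Q: 0 + 3(30.45) = 91.34
  V: 190.4 (inert)
Total out = 690.9 mol/min; y_R = 30.45 / 690.9 = 0.04407.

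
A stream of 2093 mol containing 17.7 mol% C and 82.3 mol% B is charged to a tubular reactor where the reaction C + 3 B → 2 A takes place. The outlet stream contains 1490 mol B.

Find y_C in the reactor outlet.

For B: n = n₀ − 3ξ → 1490 = 1723 − 3ξ, giving ξ = 77.51 mol.
Outlet amounts (n = n₀ + ν ξ):
  C: 370.5 − 1(77.51) = 292.9
  B: 1723 − 3(77.51) = 1490
  A: 0 + 2(77.51) = 155
Total out = 1938 mol; y_C = 292.9 / 1938 = 0.1512.

0.151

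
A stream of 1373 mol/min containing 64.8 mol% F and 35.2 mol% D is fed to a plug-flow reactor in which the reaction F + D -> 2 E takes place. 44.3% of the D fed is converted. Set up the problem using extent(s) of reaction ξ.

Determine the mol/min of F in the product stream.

676 mol/min

D reacted = 0.443 × 483.3 = 214.1 mol/min; ν_D = −1, so ξ = 214.1/1 = 214.1 mol/min.
Outlet amounts (n = n₀ + ν ξ):
  F: 889.7 − 1(214.1) = 675.6
  D: 483.3 − 1(214.1) = 269.2
  E: 0 + 2(214.1) = 428.2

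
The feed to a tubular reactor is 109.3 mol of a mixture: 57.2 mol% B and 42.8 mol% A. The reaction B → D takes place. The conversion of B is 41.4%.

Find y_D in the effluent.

0.237

B reacted = 0.414 × 62.52 = 25.88 mol; ν_B = −1, so ξ = 25.88/1 = 25.88 mol.
Outlet amounts (n = n₀ + ν ξ):
  B: 62.52 − 1(25.88) = 36.64
  D: 0 + 1(25.88) = 25.88
  A: 46.78 (inert)
Total out = 109.3 mol; y_D = 25.88 / 109.3 = 0.2368.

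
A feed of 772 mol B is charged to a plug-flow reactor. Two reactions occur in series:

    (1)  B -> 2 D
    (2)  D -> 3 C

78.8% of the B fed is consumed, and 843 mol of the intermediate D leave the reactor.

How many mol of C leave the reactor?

1120 mol

Conversion of B: B consumed = 1ξ₁ = 0.788 × 772 → ξ₁ = 608.3 mol.
D balance: n_D = 0 + 2ξ₁ − 1ξ₂ = 843 → ξ₂ = (2·608.3 − 843)/1 = 373.7 mol.
Outlet amounts (n = n₀ + Σ ν·ξ):
  B: 772 − 1(608.3) = 163.7
  D: 0 + 2(608.3) − 1(373.7) = 843
  C: 0 + 3(373.7) = 1121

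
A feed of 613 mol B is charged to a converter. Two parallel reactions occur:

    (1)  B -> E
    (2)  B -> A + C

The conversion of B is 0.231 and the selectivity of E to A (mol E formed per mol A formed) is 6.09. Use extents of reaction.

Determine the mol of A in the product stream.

20 mol

Conversion of B: B consumed = 0.231 × 613 = 141.6 mol = 1ξ₁ + 1ξ₂.
Selectivity: 1ξ₁ / (1ξ₂) = 6.09 → ξ₁ = 6.09 ξ₂.
Substitute: (1·6.09 + 1) ξ₂ = 141.6 → ξ₂ = 19.97 mol, ξ₁ = 121.6 mol.
Outlet amounts (n = n₀ + Σ ν·ξ):
  B: 613 − 1(121.6) − 1(19.97) = 471.4
  E: 0 + 1(121.6) = 121.6
  A: 0 + 1(19.97) = 19.97
  C: 0 + 1(19.97) = 19.97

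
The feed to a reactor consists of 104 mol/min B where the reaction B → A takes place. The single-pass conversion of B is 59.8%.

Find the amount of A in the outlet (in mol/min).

B reacted = 0.598 × 104 = 62.19 mol/min; ν_B = −1, so ξ = 62.19/1 = 62.19 mol/min.
Outlet amounts (n = n₀ + ν ξ):
  B: 104 − 1(62.19) = 41.81
  A: 0 + 1(62.19) = 62.19

62.2 mol/min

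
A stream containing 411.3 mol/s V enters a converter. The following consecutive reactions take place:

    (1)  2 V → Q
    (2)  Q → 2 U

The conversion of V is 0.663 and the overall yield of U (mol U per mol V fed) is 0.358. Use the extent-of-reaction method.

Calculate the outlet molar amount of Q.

Conversion of V: V consumed = 2ξ₁ = 0.663 × 411.3 → ξ₁ = 136.3 mol/s.
Yield of U: 2ξ₂ / 411.3 = 0.358 → ξ₂ = 73.62 mol/s.
Outlet amounts (n = n₀ + Σ ν·ξ):
  V: 411.3 − 2(136.3) = 138.6
  Q: 0 + 1(136.3) − 1(73.62) = 62.72
  U: 0 + 2(73.62) = 147.2

62.7 mol/s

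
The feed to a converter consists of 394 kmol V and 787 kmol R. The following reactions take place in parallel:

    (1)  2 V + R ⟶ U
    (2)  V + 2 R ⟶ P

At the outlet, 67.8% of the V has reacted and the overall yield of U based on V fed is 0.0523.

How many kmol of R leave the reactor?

315 kmol

Yield of U: 1ξ₁ / 394 = 0.0523 → ξ₁ = 20.61 kmol.
Conversion of V: 2ξ₁ + 1ξ₂ = 0.678 × 394 = 267.1 → ξ₂ = 225.9 kmol.
Outlet amounts (n = n₀ + Σ ν·ξ):
  V: 394 − 2(20.61) − 1(225.9) = 126.9
  R: 787 − 1(20.61) − 2(225.9) = 314.6
  U: 0 + 1(20.61) = 20.61
  P: 0 + 1(225.9) = 225.9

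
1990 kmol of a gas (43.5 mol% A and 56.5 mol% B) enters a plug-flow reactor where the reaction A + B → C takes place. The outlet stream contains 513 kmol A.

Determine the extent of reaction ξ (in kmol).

For A: n = n₀ − 1ξ → 513 = 865.6 − 1ξ, giving ξ = 352.6 kmol.
Outlet amounts (n = n₀ + ν ξ):
  A: 865.6 − 1(352.6) = 513
  B: 1124 − 1(352.6) = 771.7
  C: 0 + 1(352.6) = 352.6

ξ = 353 kmol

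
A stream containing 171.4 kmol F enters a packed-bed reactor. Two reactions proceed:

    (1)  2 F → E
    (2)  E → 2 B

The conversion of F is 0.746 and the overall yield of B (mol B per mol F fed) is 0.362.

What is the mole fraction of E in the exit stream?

0.238

Conversion of F: F consumed = 2ξ₁ = 0.746 × 171.4 → ξ₁ = 63.93 kmol.
Yield of B: 2ξ₂ / 171.4 = 0.362 → ξ₂ = 31.02 kmol.
Outlet amounts (n = n₀ + Σ ν·ξ):
  F: 171.4 − 2(63.93) = 43.54
  E: 0 + 1(63.93) − 1(31.02) = 32.91
  B: 0 + 2(31.02) = 62.05
Total out = 138.5 kmol; y_E = 32.91 / 138.5 = 0.2376.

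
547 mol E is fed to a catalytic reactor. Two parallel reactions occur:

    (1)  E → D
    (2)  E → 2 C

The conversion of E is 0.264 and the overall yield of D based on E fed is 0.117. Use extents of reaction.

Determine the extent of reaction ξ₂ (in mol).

Yield of D: 1ξ₁ / 547 = 0.117 → ξ₁ = 64 mol.
Conversion of E: 1ξ₁ + 1ξ₂ = 0.264 × 547 = 144.4 → ξ₂ = 80.41 mol.
Outlet amounts (n = n₀ + Σ ν·ξ):
  E: 547 − 1(64) − 1(80.41) = 402.6
  D: 0 + 1(64) = 64
  C: 0 + 2(80.41) = 160.8

ξ₂ = 80.4 mol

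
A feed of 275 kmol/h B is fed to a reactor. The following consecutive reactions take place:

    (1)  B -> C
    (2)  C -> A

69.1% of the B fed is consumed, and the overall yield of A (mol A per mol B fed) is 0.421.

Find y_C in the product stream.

Conversion of B: B consumed = 1ξ₁ = 0.691 × 275 → ξ₁ = 190 kmol/h.
Yield of A: 1ξ₂ / 275 = 0.421 → ξ₂ = 115.8 kmol/h.
Outlet amounts (n = n₀ + Σ ν·ξ):
  B: 275 − 1(190) = 84.98
  C: 0 + 1(190) − 1(115.8) = 74.25
  A: 0 + 1(115.8) = 115.8
Total out = 275 kmol/h; y_C = 74.25 / 275 = 0.27.

0.27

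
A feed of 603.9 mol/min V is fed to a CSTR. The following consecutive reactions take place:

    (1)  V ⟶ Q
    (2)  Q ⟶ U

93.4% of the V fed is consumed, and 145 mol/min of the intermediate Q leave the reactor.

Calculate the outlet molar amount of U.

419 mol/min

Conversion of V: V consumed = 1ξ₁ = 0.934 × 603.9 → ξ₁ = 564 mol/min.
Q balance: n_Q = 0 + 1ξ₁ − 1ξ₂ = 145 → ξ₂ = (1·564 − 145)/1 = 419 mol/min.
Outlet amounts (n = n₀ + Σ ν·ξ):
  V: 603.9 − 1(564) = 39.86
  Q: 0 + 1(564) − 1(419) = 145
  U: 0 + 1(419) = 419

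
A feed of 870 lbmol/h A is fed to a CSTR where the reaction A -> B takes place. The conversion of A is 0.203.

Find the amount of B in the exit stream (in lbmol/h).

177 lbmol/h

A reacted = 0.203 × 870 = 176.6 lbmol/h; ν_A = −1, so ξ = 176.6/1 = 176.6 lbmol/h.
Outlet amounts (n = n₀ + ν ξ):
  A: 870 − 1(176.6) = 693.4
  B: 0 + 1(176.6) = 176.6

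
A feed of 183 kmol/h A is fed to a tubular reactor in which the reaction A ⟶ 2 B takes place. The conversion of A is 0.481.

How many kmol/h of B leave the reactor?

A reacted = 0.481 × 183 = 88.02 kmol/h; ν_A = −1, so ξ = 88.02/1 = 88.02 kmol/h.
Outlet amounts (n = n₀ + ν ξ):
  A: 183 − 1(88.02) = 94.98
  B: 0 + 2(88.02) = 176

176 kmol/h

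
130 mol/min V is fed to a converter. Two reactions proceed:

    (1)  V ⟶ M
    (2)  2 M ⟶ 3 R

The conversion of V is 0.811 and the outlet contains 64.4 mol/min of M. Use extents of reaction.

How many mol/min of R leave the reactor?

Conversion of V: V consumed = 1ξ₁ = 0.811 × 130 → ξ₁ = 105.4 mol/min.
M balance: n_M = 0 + 1ξ₁ − 2ξ₂ = 64.4 → ξ₂ = (1·105.4 − 64.4)/2 = 20.52 mol/min.
Outlet amounts (n = n₀ + Σ ν·ξ):
  V: 130 − 1(105.4) = 24.57
  M: 0 + 1(105.4) − 2(20.52) = 64.4
  R: 0 + 3(20.52) = 61.55

61.5 mol/min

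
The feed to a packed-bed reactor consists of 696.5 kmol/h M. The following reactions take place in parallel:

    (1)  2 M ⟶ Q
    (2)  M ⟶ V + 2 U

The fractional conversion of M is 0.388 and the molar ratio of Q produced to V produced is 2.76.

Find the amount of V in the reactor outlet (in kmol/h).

Conversion of M: M consumed = 0.388 × 696.5 = 270.2 kmol/h = 2ξ₁ + 1ξ₂.
Selectivity: 1ξ₁ / (1ξ₂) = 2.76 → ξ₁ = 2.76 ξ₂.
Substitute: (2·2.76 + 1) ξ₂ = 270.2 → ξ₂ = 41.45 kmol/h, ξ₁ = 114.4 kmol/h.
Outlet amounts (n = n₀ + Σ ν·ξ):
  M: 696.5 − 2(114.4) − 1(41.45) = 426.3
  Q: 0 + 1(114.4) = 114.4
  V: 0 + 1(41.45) = 41.45
  U: 0 + 2(41.45) = 82.9

41.4 kmol/h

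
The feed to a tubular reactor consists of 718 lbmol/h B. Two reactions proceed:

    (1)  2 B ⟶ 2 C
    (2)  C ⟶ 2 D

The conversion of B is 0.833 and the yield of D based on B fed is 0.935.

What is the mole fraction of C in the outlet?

0.249

Conversion of B: B consumed = 2ξ₁ = 0.833 × 718 → ξ₁ = 299 lbmol/h.
Yield of D: 2ξ₂ / 718 = 0.935 → ξ₂ = 335.7 lbmol/h.
Outlet amounts (n = n₀ + Σ ν·ξ):
  B: 718 − 2(299) = 119.9
  C: 0 + 2(299) − 1(335.7) = 262.4
  D: 0 + 2(335.7) = 671.3
Total out = 1054 lbmol/h; y_C = 262.4 / 1054 = 0.2491.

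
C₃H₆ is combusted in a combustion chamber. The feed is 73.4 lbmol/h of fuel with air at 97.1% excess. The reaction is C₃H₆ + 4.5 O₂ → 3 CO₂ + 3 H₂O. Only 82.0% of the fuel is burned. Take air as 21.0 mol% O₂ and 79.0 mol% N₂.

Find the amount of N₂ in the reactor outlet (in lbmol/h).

Stoichiometric O₂ = 4.5 × 73.4 = 330.3 lbmol/h; O₂ fed = 330.3 × 1.971 = 651 lbmol/h.
N₂ fed = 651 × 79/21 = 2449 lbmol/h.
Fuel reacted = 0.82 × 73.4 → ξ = 60.19 lbmol/h.
Outlet (n = n₀ + ν ξ):
  C₃H₆: 73.4 − 1(60.19) = 13.21
  O₂: 651 − 4.5(60.19) = 380.2
  N₂: 2449 (inert)
  CO₂: 0 + 3(60.19) = 180.6
  H₂O: 0 + 3(60.19) = 180.6

2450 lbmol/h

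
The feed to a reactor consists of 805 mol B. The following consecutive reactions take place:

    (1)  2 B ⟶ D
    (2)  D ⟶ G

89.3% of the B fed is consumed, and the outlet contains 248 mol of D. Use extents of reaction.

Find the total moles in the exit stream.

Conversion of B: B consumed = 2ξ₁ = 0.893 × 805 → ξ₁ = 359.4 mol.
D balance: n_D = 0 + 1ξ₁ − 1ξ₂ = 248 → ξ₂ = (1·359.4 − 248)/1 = 111.4 mol.
Outlet amounts (n = n₀ + Σ ν·ξ):
  B: 805 − 2(359.4) = 86.13
  D: 0 + 1(359.4) − 1(111.4) = 248
  G: 0 + 1(111.4) = 111.4
Total out = 86.13 + 248 + 111.4 = 445.6 mol.

446 mol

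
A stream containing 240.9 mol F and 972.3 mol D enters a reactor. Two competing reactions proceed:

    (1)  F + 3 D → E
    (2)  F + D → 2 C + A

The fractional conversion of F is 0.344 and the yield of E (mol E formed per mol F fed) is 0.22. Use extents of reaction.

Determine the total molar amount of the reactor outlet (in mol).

1080 mol

Yield of E: 1ξ₁ / 240.9 = 0.22 → ξ₁ = 53 mol.
Conversion of F: 1ξ₁ + 1ξ₂ = 0.344 × 240.9 = 82.87 → ξ₂ = 29.87 mol.
Outlet amounts (n = n₀ + Σ ν·ξ):
  F: 240.9 − 1(53) − 1(29.87) = 158
  D: 972.3 − 3(53) − 1(29.87) = 783.4
  E: 0 + 1(53) = 53
  C: 0 + 2(29.87) = 59.74
  A: 0 + 1(29.87) = 29.87
Total out = 158 + 783.4 + 53 + 59.74 + 29.87 = 1084 mol.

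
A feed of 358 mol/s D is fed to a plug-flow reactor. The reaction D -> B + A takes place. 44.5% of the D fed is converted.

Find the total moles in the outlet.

D reacted = 0.445 × 358 = 159.3 mol/s; ν_D = −1, so ξ = 159.3/1 = 159.3 mol/s.
Outlet amounts (n = n₀ + ν ξ):
  D: 358 − 1(159.3) = 198.7
  B: 0 + 1(159.3) = 159.3
  A: 0 + 1(159.3) = 159.3
Total out = 198.7 + 159.3 + 159.3 = 517.3 mol/s.

517 mol/s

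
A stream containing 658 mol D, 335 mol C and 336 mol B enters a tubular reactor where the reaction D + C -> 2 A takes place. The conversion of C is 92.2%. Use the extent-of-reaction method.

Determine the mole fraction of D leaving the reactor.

0.263

C reacted = 0.922 × 335 = 308.9 mol; ν_C = −1, so ξ = 308.9/1 = 308.9 mol.
Outlet amounts (n = n₀ + ν ξ):
  D: 658 − 1(308.9) = 349.1
  C: 335 − 1(308.9) = 26.13
  A: 0 + 2(308.9) = 617.7
  B: 336 (inert)
Total out = 1329 mol; y_D = 349.1 / 1329 = 0.2627.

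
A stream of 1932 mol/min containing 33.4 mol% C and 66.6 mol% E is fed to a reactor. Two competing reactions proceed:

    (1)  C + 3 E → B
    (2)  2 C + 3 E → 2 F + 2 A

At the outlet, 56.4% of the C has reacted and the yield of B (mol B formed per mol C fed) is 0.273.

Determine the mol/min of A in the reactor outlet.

188 mol/min

Yield of B: 1ξ₁ / 645.3 = 0.273 → ξ₁ = 176.2 mol/min.
Conversion of C: 1ξ₁ + 2ξ₂ = 0.564 × 645.3 = 363.9 → ξ₂ = 93.89 mol/min.
Outlet amounts (n = n₀ + Σ ν·ξ):
  C: 645.3 − 1(176.2) − 2(93.89) = 281.3
  E: 1287 − 3(176.2) − 3(93.89) = 476.6
  B: 0 + 1(176.2) = 176.2
  F: 0 + 2(93.89) = 187.8
  A: 0 + 2(93.89) = 187.8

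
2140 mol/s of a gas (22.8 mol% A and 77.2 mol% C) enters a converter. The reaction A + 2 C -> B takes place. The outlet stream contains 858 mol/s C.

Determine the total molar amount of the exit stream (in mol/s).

For C: n = n₀ − 2ξ → 858 = 1652 − 2ξ, giving ξ = 397 mol/s.
Outlet amounts (n = n₀ + ν ξ):
  A: 487.9 − 1(397) = 90.88
  C: 1652 − 2(397) = 858
  B: 0 + 1(397) = 397
Total out = 90.88 + 858 + 397 = 1346 mol/s.

1350 mol/s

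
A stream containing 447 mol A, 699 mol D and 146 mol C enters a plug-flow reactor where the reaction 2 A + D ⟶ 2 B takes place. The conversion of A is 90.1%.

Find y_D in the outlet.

A reacted = 0.901 × 447 = 402.7 mol; ν_A = −2, so ξ = 402.7/2 = 201.4 mol.
Outlet amounts (n = n₀ + ν ξ):
  A: 447 − 2(201.4) = 44.25
  D: 699 − 1(201.4) = 497.6
  B: 0 + 2(201.4) = 402.7
  C: 146 (inert)
Total out = 1091 mol; y_D = 497.6 / 1091 = 0.4563.

0.456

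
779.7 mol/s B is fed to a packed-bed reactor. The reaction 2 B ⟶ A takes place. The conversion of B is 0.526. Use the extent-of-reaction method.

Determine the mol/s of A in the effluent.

205 mol/s

B reacted = 0.526 × 779.7 = 410.1 mol/s; ν_B = −2, so ξ = 410.1/2 = 205.1 mol/s.
Outlet amounts (n = n₀ + ν ξ):
  B: 779.7 − 2(205.1) = 369.6
  A: 0 + 1(205.1) = 205.1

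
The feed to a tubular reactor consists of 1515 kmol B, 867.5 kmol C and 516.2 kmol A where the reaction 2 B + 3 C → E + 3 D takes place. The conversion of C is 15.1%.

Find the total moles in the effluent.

2860 kmol

C reacted = 0.151 × 867.5 = 131 kmol; ν_C = −3, so ξ = 131/3 = 43.66 kmol.
Outlet amounts (n = n₀ + ν ξ):
  B: 1515 − 2(43.66) = 1428
  C: 867.5 − 3(43.66) = 736.5
  E: 0 + 1(43.66) = 43.66
  D: 0 + 3(43.66) = 131
  A: 516.2 (inert)
Total out = 1428 + 736.5 + 43.66 + 131 + 516.2 = 2855 kmol.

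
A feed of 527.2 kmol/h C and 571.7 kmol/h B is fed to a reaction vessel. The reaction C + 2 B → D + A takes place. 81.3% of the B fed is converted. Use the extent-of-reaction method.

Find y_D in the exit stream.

0.268

B reacted = 0.813 × 571.7 = 464.8 kmol/h; ν_B = −2, so ξ = 464.8/2 = 232.4 kmol/h.
Outlet amounts (n = n₀ + ν ξ):
  C: 527.2 − 1(232.4) = 294.8
  B: 571.7 − 2(232.4) = 106.9
  D: 0 + 1(232.4) = 232.4
  A: 0 + 1(232.4) = 232.4
Total out = 866.5 kmol/h; y_D = 232.4 / 866.5 = 0.2682.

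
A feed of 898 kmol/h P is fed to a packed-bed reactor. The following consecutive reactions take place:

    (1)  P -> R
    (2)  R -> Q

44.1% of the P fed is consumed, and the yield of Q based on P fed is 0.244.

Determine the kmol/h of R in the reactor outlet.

177 kmol/h

Conversion of P: P consumed = 1ξ₁ = 0.441 × 898 → ξ₁ = 396 kmol/h.
Yield of Q: 1ξ₂ / 898 = 0.244 → ξ₂ = 219.1 kmol/h.
Outlet amounts (n = n₀ + Σ ν·ξ):
  P: 898 − 1(396) = 502
  R: 0 + 1(396) − 1(219.1) = 176.9
  Q: 0 + 1(219.1) = 219.1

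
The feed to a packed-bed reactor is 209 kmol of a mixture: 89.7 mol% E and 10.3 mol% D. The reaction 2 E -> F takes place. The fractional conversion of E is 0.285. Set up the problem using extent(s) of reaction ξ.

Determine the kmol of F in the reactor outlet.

26.7 kmol

E reacted = 0.285 × 187.5 = 53.43 kmol; ν_E = −2, so ξ = 53.43/2 = 26.71 kmol.
Outlet amounts (n = n₀ + ν ξ):
  E: 187.5 − 2(26.71) = 134
  F: 0 + 1(26.71) = 26.71
  D: 21.53 (inert)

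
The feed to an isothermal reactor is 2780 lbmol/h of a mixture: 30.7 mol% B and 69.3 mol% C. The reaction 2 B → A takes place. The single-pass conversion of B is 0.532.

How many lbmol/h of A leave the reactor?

227 lbmol/h

B reacted = 0.532 × 853.5 = 454 lbmol/h; ν_B = −2, so ξ = 454/2 = 227 lbmol/h.
Outlet amounts (n = n₀ + ν ξ):
  B: 853.5 − 2(227) = 399.4
  A: 0 + 1(227) = 227
  C: 1927 (inert)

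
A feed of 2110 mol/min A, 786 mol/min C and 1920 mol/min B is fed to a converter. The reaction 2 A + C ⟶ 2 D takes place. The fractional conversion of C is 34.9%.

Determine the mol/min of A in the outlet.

1560 mol/min

C reacted = 0.349 × 786 = 274.3 mol/min; ν_C = −1, so ξ = 274.3/1 = 274.3 mol/min.
Outlet amounts (n = n₀ + ν ξ):
  A: 2110 − 2(274.3) = 1561
  C: 786 − 1(274.3) = 511.7
  D: 0 + 2(274.3) = 548.6
  B: 1920 (inert)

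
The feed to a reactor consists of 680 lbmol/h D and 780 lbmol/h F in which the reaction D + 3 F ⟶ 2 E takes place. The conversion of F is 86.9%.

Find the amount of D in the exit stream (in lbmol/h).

454 lbmol/h

F reacted = 0.869 × 780 = 677.8 lbmol/h; ν_F = −3, so ξ = 677.8/3 = 225.9 lbmol/h.
Outlet amounts (n = n₀ + ν ξ):
  D: 680 − 1(225.9) = 454.1
  F: 780 − 3(225.9) = 102.2
  E: 0 + 2(225.9) = 451.9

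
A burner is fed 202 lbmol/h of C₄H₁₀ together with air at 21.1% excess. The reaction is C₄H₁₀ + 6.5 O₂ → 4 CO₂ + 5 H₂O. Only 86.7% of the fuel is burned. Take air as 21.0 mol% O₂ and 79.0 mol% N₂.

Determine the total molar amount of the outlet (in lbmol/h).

Stoichiometric O₂ = 6.5 × 202 = 1313 lbmol/h; O₂ fed = 1313 × 1.211 = 1590 lbmol/h.
N₂ fed = 1590 × 79/21 = 5982 lbmol/h.
Fuel reacted = 0.867 × 202 → ξ = 175.1 lbmol/h.
Outlet (n = n₀ + ν ξ):
  C₄H₁₀: 202 − 1(175.1) = 26.87
  O₂: 1590 − 6.5(175.1) = 451.7
  N₂: 5982 (inert)
  CO₂: 0 + 4(175.1) = 700.5
  H₂O: 0 + 5(175.1) = 875.7
Total out = 26.87 + 451.7 + 5982 + 700.5 + 875.7 = 8036 lbmol/h.

8040 lbmol/h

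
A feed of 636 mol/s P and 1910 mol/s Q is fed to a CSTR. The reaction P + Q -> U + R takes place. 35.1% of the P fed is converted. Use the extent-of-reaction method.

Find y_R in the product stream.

P reacted = 0.351 × 636 = 223.2 mol/s; ν_P = −1, so ξ = 223.2/1 = 223.2 mol/s.
Outlet amounts (n = n₀ + ν ξ):
  P: 636 − 1(223.2) = 412.8
  Q: 1910 − 1(223.2) = 1687
  U: 0 + 1(223.2) = 223.2
  R: 0 + 1(223.2) = 223.2
Total out = 2546 mol/s; y_R = 223.2 / 2546 = 0.08768.

0.0877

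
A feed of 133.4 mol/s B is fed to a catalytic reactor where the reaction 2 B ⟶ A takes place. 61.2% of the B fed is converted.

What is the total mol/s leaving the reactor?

92.6 mol/s

B reacted = 0.612 × 133.4 = 81.64 mol/s; ν_B = −2, so ξ = 81.64/2 = 40.82 mol/s.
Outlet amounts (n = n₀ + ν ξ):
  B: 133.4 − 2(40.82) = 51.76
  A: 0 + 1(40.82) = 40.82
Total out = 51.76 + 40.82 = 92.58 mol/s.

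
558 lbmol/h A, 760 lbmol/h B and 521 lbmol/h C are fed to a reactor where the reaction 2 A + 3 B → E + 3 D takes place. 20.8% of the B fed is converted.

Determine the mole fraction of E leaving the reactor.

0.0295

B reacted = 0.208 × 760 = 158.1 lbmol/h; ν_B = −3, so ξ = 158.1/3 = 52.69 lbmol/h.
Outlet amounts (n = n₀ + ν ξ):
  A: 558 − 2(52.69) = 452.6
  B: 760 − 3(52.69) = 601.9
  E: 0 + 1(52.69) = 52.69
  D: 0 + 3(52.69) = 158.1
  C: 521 (inert)
Total out = 1786 lbmol/h; y_E = 52.69 / 1786 = 0.0295.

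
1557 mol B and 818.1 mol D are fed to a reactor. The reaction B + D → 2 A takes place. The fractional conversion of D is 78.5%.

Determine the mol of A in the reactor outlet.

D reacted = 0.785 × 818.1 = 642.2 mol; ν_D = −1, so ξ = 642.2/1 = 642.2 mol.
Outlet amounts (n = n₀ + ν ξ):
  B: 1557 − 1(642.2) = 914.8
  D: 818.1 − 1(642.2) = 175.9
  A: 0 + 2(642.2) = 1284

1280 mol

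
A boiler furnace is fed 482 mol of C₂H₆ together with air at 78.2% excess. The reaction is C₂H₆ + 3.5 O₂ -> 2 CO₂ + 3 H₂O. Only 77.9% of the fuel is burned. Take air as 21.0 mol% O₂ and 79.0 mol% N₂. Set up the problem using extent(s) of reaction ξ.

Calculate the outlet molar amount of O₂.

1690 mol

Stoichiometric O₂ = 3.5 × 482 = 1687 mol; O₂ fed = 1687 × 1.782 = 3006 mol.
N₂ fed = 3006 × 79/21 = 11310 mol.
Fuel reacted = 0.779 × 482 → ξ = 375.5 mol.
Outlet (n = n₀ + ν ξ):
  C₂H₆: 482 − 1(375.5) = 106.5
  O₂: 3006 − 3.5(375.5) = 1692
  N₂: 11310 (inert)
  CO₂: 0 + 2(375.5) = 751
  H₂O: 0 + 3(375.5) = 1126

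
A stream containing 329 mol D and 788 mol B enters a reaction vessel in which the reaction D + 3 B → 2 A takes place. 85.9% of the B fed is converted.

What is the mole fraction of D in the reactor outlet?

0.155

B reacted = 0.859 × 788 = 676.9 mol; ν_B = −3, so ξ = 676.9/3 = 225.6 mol.
Outlet amounts (n = n₀ + ν ξ):
  D: 329 − 1(225.6) = 103.4
  B: 788 − 3(225.6) = 111.1
  A: 0 + 2(225.6) = 451.3
Total out = 665.7 mol; y_D = 103.4 / 665.7 = 0.1553.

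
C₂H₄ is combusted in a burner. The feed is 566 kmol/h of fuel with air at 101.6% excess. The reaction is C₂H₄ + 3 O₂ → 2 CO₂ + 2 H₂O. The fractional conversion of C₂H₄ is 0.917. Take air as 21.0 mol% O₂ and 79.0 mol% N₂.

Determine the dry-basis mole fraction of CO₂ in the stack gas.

Stoichiometric O₂ = 3 × 566 = 1698 kmol/h; O₂ fed = 1698 × 2.016 = 3423 kmol/h.
N₂ fed = 3423 × 79/21 = 12880 kmol/h.
Fuel reacted = 0.917 × 566 → ξ = 519 kmol/h.
Outlet (n = n₀ + ν ξ):
  C₂H₄: 566 − 1(519) = 46.98
  O₂: 3423 − 3(519) = 1866
  N₂: 12880 (inert)
  CO₂: 0 + 2(519) = 1038
  H₂O: 0 + 2(519) = 1038
Dry total = 15830 kmol/h; y_CO₂ (dry) = 1038 / 15830 = 0.06558.

0.0656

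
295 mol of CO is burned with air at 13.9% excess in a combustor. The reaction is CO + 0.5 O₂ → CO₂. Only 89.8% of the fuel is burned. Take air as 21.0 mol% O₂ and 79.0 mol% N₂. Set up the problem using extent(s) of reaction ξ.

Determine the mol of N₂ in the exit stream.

Stoichiometric O₂ = 0.5 × 295 = 147.5 mol; O₂ fed = 147.5 × 1.139 = 168 mol.
N₂ fed = 168 × 79/21 = 632 mol.
Fuel reacted = 0.898 × 295 → ξ = 264.9 mol.
Outlet (n = n₀ + ν ξ):
  CO: 295 − 1(264.9) = 30.09
  O₂: 168 − 0.5(264.9) = 35.55
  N₂: 632 (inert)
  CO₂: 0 + 1(264.9) = 264.9

632 mol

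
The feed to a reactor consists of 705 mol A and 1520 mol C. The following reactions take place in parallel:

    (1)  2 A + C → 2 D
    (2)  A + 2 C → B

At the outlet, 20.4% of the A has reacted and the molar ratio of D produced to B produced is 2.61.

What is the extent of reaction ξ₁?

ξ₁ = 52 mol

Conversion of A: A consumed = 0.204 × 705 = 143.8 mol = 2ξ₁ + 1ξ₂.
Selectivity: 2ξ₁ / (1ξ₂) = 2.61 → ξ₁ = 1.305 ξ₂.
Substitute: (2·1.305 + 1) ξ₂ = 143.8 → ξ₂ = 39.84 mol, ξ₁ = 51.99 mol.
Outlet amounts (n = n₀ + Σ ν·ξ):
  A: 705 − 2(51.99) − 1(39.84) = 561.2
  C: 1520 − 1(51.99) − 2(39.84) = 1388
  D: 0 + 2(51.99) = 104
  B: 0 + 1(39.84) = 39.84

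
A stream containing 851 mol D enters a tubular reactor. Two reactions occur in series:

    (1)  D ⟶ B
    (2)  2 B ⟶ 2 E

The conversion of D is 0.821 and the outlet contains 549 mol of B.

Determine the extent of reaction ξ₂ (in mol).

ξ₂ = 74.8 mol

Conversion of D: D consumed = 1ξ₁ = 0.821 × 851 → ξ₁ = 698.7 mol.
B balance: n_B = 0 + 1ξ₁ − 2ξ₂ = 549 → ξ₂ = (1·698.7 − 549)/2 = 74.84 mol.
Outlet amounts (n = n₀ + Σ ν·ξ):
  D: 851 − 1(698.7) = 152.3
  B: 0 + 1(698.7) − 2(74.84) = 549
  E: 0 + 2(74.84) = 149.7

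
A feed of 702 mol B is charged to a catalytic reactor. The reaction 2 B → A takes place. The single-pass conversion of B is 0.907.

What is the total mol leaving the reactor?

384 mol

B reacted = 0.907 × 702 = 636.7 mol; ν_B = −2, so ξ = 636.7/2 = 318.4 mol.
Outlet amounts (n = n₀ + ν ξ):
  B: 702 − 2(318.4) = 65.29
  A: 0 + 1(318.4) = 318.4
Total out = 65.29 + 318.4 = 383.6 mol.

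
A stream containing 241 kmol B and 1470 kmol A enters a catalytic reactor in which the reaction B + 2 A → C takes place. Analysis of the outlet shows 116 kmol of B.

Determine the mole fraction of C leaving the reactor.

For B: n = n₀ − 1ξ → 116 = 241 − 1ξ, giving ξ = 125 kmol.
Outlet amounts (n = n₀ + ν ξ):
  B: 241 − 1(125) = 116
  A: 1470 − 2(125) = 1220
  C: 0 + 1(125) = 125
Total out = 1461 kmol; y_C = 125 / 1461 = 0.08556.

0.0856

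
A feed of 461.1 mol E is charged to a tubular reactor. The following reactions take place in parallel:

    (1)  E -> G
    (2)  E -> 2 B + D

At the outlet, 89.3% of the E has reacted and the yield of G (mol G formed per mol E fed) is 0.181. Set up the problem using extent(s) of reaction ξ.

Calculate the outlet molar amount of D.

328 mol

Yield of G: 1ξ₁ / 461.1 = 0.181 → ξ₁ = 83.46 mol.
Conversion of E: 1ξ₁ + 1ξ₂ = 0.893 × 461.1 = 411.8 → ξ₂ = 328.3 mol.
Outlet amounts (n = n₀ + Σ ν·ξ):
  E: 461.1 − 1(83.46) − 1(328.3) = 49.34
  G: 0 + 1(83.46) = 83.46
  B: 0 + 2(328.3) = 656.6
  D: 0 + 1(328.3) = 328.3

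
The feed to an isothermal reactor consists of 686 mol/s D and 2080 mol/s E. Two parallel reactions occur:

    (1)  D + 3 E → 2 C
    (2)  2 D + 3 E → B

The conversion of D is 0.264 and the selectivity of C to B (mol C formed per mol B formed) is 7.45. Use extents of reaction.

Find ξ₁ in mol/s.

ξ₁ = 118 mol/s

Conversion of D: D consumed = 0.264 × 686 = 181.1 mol/s = 1ξ₁ + 2ξ₂.
Selectivity: 2ξ₁ / (1ξ₂) = 7.45 → ξ₁ = 3.725 ξ₂.
Substitute: (1·3.725 + 2) ξ₂ = 181.1 → ξ₂ = 31.63 mol/s, ξ₁ = 117.8 mol/s.
Outlet amounts (n = n₀ + Σ ν·ξ):
  D: 686 − 1(117.8) − 2(31.63) = 504.9
  E: 2080 − 3(117.8) − 3(31.63) = 1632
  C: 0 + 2(117.8) = 235.7
  B: 0 + 1(31.63) = 31.63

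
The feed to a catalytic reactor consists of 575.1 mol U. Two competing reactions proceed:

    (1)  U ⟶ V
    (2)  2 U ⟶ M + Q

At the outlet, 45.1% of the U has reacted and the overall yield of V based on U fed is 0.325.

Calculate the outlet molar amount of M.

Yield of V: 1ξ₁ / 575.1 = 0.325 → ξ₁ = 186.9 mol.
Conversion of U: 1ξ₁ + 2ξ₂ = 0.451 × 575.1 = 259.4 → ξ₂ = 36.23 mol.
Outlet amounts (n = n₀ + Σ ν·ξ):
  U: 575.1 − 1(186.9) − 2(36.23) = 315.7
  V: 0 + 1(186.9) = 186.9
  M: 0 + 1(36.23) = 36.23
  Q: 0 + 1(36.23) = 36.23

36.2 mol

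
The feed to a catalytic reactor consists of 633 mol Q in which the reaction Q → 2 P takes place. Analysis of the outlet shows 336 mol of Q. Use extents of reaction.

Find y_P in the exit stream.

0.639

For Q: n = n₀ − 1ξ → 336 = 633 − 1ξ, giving ξ = 297 mol.
Outlet amounts (n = n₀ + ν ξ):
  Q: 633 − 1(297) = 336
  P: 0 + 2(297) = 594
Total out = 930 mol; y_P = 594 / 930 = 0.6387.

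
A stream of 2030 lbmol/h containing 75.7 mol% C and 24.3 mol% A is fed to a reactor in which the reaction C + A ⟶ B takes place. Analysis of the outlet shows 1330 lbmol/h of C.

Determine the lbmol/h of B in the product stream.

For C: n = n₀ − 1ξ → 1330 = 1537 − 1ξ, giving ξ = 206.7 lbmol/h.
Outlet amounts (n = n₀ + ν ξ):
  C: 1537 − 1(206.7) = 1330
  A: 493.3 − 1(206.7) = 286.6
  B: 0 + 1(206.7) = 206.7

207 lbmol/h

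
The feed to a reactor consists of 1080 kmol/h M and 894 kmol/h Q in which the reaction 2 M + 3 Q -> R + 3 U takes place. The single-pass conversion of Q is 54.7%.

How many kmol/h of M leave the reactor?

754 kmol/h

Q reacted = 0.547 × 894 = 489 kmol/h; ν_Q = −3, so ξ = 489/3 = 163 kmol/h.
Outlet amounts (n = n₀ + ν ξ):
  M: 1080 − 2(163) = 754
  Q: 894 − 3(163) = 405
  R: 0 + 1(163) = 163
  U: 0 + 3(163) = 489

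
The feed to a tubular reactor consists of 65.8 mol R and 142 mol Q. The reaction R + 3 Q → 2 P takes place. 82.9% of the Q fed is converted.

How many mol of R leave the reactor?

Q reacted = 0.829 × 142 = 117.7 mol; ν_Q = −3, so ξ = 117.7/3 = 39.24 mol.
Outlet amounts (n = n₀ + ν ξ):
  R: 65.8 − 1(39.24) = 26.56
  Q: 142 − 3(39.24) = 24.28
  P: 0 + 2(39.24) = 78.48

26.6 mol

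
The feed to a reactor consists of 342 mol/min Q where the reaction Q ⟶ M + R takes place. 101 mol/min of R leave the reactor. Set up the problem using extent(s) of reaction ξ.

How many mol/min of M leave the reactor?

101 mol/min

For R: n = n₀ + 1ξ → 101 = 0 + 1ξ, giving ξ = 101 mol/min.
Outlet amounts (n = n₀ + ν ξ):
  Q: 342 − 1(101) = 241
  M: 0 + 1(101) = 101
  R: 0 + 1(101) = 101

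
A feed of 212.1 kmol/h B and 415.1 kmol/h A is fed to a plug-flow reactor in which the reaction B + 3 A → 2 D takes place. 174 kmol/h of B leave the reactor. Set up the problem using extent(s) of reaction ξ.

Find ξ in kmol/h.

For B: n = n₀ − 1ξ → 174 = 212.1 − 1ξ, giving ξ = 38.1 kmol/h.
Outlet amounts (n = n₀ + ν ξ):
  B: 212.1 − 1(38.1) = 174
  A: 415.1 − 3(38.1) = 300.8
  D: 0 + 2(38.1) = 76.2

ξ = 38.1 kmol/h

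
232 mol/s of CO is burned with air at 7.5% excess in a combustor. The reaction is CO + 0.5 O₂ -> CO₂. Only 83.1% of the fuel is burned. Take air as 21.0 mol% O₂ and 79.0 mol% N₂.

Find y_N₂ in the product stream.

Stoichiometric O₂ = 0.5 × 232 = 116 mol/s; O₂ fed = 116 × 1.075 = 124.7 mol/s.
N₂ fed = 124.7 × 79/21 = 469.1 mol/s.
Fuel reacted = 0.831 × 232 → ξ = 192.8 mol/s.
Outlet (n = n₀ + ν ξ):
  CO: 232 − 1(192.8) = 39.21
  O₂: 124.7 − 0.5(192.8) = 28.3
  N₂: 469.1 (inert)
  CO₂: 0 + 1(192.8) = 192.8
Total out = 729.4 mol/s; y_N₂ = 469.1 / 729.4 = 0.6431.

0.643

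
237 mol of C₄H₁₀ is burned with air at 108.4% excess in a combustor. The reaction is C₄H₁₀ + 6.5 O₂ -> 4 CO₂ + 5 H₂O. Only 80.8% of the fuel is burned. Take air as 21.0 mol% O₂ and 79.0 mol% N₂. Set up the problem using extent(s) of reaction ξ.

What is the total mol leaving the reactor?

15800 mol

Stoichiometric O₂ = 6.5 × 237 = 1540 mol; O₂ fed = 1540 × 2.084 = 3210 mol.
N₂ fed = 3210 × 79/21 = 12080 mol.
Fuel reacted = 0.808 × 237 → ξ = 191.5 mol.
Outlet (n = n₀ + ν ξ):
  C₄H₁₀: 237 − 1(191.5) = 45.5
  O₂: 3210 − 6.5(191.5) = 1966
  N₂: 12080 (inert)
  CO₂: 0 + 4(191.5) = 766
  H₂O: 0 + 5(191.5) = 957.5
Total out = 45.5 + 1966 + 12080 + 766 + 957.5 = 15810 mol.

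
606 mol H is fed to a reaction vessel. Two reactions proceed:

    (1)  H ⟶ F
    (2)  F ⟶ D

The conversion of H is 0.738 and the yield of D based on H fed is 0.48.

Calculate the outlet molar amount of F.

156 mol

Conversion of H: H consumed = 1ξ₁ = 0.738 × 606 → ξ₁ = 447.2 mol.
Yield of D: 1ξ₂ / 606 = 0.48 → ξ₂ = 290.9 mol.
Outlet amounts (n = n₀ + Σ ν·ξ):
  H: 606 − 1(447.2) = 158.8
  F: 0 + 1(447.2) − 1(290.9) = 156.3
  D: 0 + 1(290.9) = 290.9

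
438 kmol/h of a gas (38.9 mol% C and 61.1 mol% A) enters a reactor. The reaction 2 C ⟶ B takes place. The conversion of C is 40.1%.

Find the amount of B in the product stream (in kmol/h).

34.2 kmol/h

C reacted = 0.401 × 170.4 = 68.32 kmol/h; ν_C = −2, so ξ = 68.32/2 = 34.16 kmol/h.
Outlet amounts (n = n₀ + ν ξ):
  C: 170.4 − 2(34.16) = 102.1
  B: 0 + 1(34.16) = 34.16
  A: 267.6 (inert)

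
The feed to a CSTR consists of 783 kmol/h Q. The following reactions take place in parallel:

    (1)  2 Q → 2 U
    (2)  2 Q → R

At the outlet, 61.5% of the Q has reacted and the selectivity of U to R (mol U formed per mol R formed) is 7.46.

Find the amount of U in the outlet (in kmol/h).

380 kmol/h

Conversion of Q: Q consumed = 0.615 × 783 = 481.5 kmol/h = 2ξ₁ + 2ξ₂.
Selectivity: 2ξ₁ / (1ξ₂) = 7.46 → ξ₁ = 3.73 ξ₂.
Substitute: (2·3.73 + 2) ξ₂ = 481.5 → ξ₂ = 50.9 kmol/h, ξ₁ = 189.9 kmol/h.
Outlet amounts (n = n₀ + Σ ν·ξ):
  Q: 783 − 2(189.9) − 2(50.9) = 301.5
  U: 0 + 2(189.9) = 379.7
  R: 0 + 1(50.9) = 50.9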